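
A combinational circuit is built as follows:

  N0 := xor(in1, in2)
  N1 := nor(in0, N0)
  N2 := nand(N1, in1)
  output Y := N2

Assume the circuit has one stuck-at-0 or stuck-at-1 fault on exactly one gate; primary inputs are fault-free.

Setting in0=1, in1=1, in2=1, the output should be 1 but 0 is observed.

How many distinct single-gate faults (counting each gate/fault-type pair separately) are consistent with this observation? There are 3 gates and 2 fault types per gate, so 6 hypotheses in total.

2

Fault-free: N0=0, N1=0, N2=1 → 1. Observed 0.
  N0 stuck-at-0: output 1 ✗
  N0 stuck-at-1: output 1 ✗
  N1 stuck-at-0: output 1 ✗
  N1 stuck-at-1: output 0 ✓
  N2 stuck-at-0: output 0 ✓
  N2 stuck-at-1: output 1 ✗
Consistent faults: {N1 stuck-at-1, N2 stuck-at-0} — 2 in all.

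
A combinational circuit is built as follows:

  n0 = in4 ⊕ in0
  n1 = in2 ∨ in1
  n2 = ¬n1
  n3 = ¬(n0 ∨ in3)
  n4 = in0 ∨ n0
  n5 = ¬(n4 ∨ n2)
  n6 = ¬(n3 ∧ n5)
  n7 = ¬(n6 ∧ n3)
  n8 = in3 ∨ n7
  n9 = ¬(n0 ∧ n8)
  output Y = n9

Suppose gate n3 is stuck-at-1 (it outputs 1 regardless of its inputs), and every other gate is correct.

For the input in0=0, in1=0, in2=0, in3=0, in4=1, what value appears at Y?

Propagate with n3 forced: n0=1, n1=0, n2=1, n3=1 [stuck-at-1], n4=1, n5=0, n6=1, n7=0, n8=0, n9=1.
So Y = 1. (Without the fault it would be 0.)

1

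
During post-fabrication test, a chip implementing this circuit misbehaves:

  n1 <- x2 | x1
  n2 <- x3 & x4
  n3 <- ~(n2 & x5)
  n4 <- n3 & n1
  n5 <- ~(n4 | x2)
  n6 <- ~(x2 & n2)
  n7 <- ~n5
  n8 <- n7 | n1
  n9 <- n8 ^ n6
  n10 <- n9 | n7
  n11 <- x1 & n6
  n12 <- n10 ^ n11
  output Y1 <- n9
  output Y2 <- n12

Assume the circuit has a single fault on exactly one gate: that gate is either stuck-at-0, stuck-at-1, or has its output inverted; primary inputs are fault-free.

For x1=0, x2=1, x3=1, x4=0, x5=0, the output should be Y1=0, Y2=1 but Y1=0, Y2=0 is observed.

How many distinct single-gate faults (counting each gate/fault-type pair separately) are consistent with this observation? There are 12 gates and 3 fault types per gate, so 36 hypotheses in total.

10

Fault-free: n1=1, n2=0, n3=1, n4=1, n5=0, n6=1, n7=1, n8=1, n9=0, n10=1, n11=0, n12=1 → Y1=0, Y2=1. Observed Y1=0, Y2=0.
  n1: none of the 3 fault types match ✗
  n2: none of the 3 fault types match ✗
  n3: none of the 3 fault types match ✗
  n4: none of the 3 fault types match ✗
  n5: stuck-at-1, inverted output ✓; others ✗
  n6: none of the 3 fault types match ✗
  n7: stuck-at-0, inverted output ✓; others ✗
  n8: none of the 3 fault types match ✗
  n9: none of the 3 fault types match ✗
  n10: stuck-at-0, inverted output ✓; others ✗
  n11: stuck-at-1, inverted output ✓; others ✗
  n12: stuck-at-0, inverted output ✓; others ✗
Consistent faults: {n5 stuck-at-1, n5 inverted output, n7 stuck-at-0, n7 inverted output, n10 stuck-at-0, n10 inverted output, n11 stuck-at-1, n11 inverted output, n12 stuck-at-0, n12 inverted output} — 10 in all.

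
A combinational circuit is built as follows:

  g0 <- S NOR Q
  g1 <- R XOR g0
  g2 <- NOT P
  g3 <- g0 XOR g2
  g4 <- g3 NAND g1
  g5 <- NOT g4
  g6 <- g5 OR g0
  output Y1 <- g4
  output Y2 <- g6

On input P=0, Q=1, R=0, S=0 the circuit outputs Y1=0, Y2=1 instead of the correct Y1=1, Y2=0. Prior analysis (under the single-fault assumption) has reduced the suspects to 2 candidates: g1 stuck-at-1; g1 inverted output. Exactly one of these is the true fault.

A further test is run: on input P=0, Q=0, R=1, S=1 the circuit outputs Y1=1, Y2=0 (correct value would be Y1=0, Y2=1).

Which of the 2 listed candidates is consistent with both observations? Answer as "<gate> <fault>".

Evaluate each candidate on input P=0, Q=0, R=1, S=1:
  g1 stuck-at-1: g0=0, g1=1 [stuck-at-1], g2=1, g3=1, g4=0, g5=1, g6=1 → Y1=0, Y2=1 — eliminated
  g1 inverted output: g0=0, g1=0 [inverted output], g2=1, g3=1, g4=1, g5=0, g6=0 → Y1=1, Y2=0 — matches
Only g1 inverted output reproduces the observed Y1=1, Y2=0.

g1 inverted output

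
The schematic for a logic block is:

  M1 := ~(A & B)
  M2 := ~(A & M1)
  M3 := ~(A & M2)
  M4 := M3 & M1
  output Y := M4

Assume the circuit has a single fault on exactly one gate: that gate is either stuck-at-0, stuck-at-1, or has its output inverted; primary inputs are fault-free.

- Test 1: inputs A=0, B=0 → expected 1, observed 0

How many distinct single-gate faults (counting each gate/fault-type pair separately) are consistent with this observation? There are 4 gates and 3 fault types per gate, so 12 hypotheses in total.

6

Fault-free: M1=1, M2=1, M3=1, M4=1 → 1. Observed 0.
  M1 stuck-at-0: output 0 ✓
  M1 stuck-at-1: output 1 ✗
  M1 inverted output: output 0 ✓
  M2 stuck-at-0: output 1 ✗
  M2 stuck-at-1: output 1 ✗
  M2 inverted output: output 1 ✗
  M3 stuck-at-0: output 0 ✓
  M3 stuck-at-1: output 1 ✗
  M3 inverted output: output 0 ✓
  M4 stuck-at-0: output 0 ✓
  M4 stuck-at-1: output 1 ✗
  M4 inverted output: output 0 ✓
Consistent faults: {M1 stuck-at-0, M1 inverted output, M3 stuck-at-0, M3 inverted output, M4 stuck-at-0, M4 inverted output} — 6 in all.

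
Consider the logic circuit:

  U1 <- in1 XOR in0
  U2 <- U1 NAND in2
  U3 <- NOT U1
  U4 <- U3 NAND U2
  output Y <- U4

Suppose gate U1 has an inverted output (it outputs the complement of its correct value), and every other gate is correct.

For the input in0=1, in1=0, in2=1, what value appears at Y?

0

Propagate with U1 forced: U1=0 [inverted output], U2=1, U3=1, U4=0.
So Y = 0. (Without the fault it would be 1.)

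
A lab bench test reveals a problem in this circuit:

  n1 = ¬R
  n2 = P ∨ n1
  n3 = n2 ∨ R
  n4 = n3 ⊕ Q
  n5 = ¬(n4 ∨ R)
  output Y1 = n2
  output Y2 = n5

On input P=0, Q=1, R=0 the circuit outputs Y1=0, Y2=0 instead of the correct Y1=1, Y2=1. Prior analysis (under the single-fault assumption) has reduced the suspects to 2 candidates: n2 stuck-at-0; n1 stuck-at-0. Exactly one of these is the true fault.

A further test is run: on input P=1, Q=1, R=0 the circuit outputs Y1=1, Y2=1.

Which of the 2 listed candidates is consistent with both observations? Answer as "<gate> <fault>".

n1 stuck-at-0

Evaluate each candidate on input P=1, Q=1, R=0:
  n2 stuck-at-0: n1=1, n2=0 [stuck-at-0], n3=0, n4=1, n5=0 → Y1=0, Y2=0 — eliminated
  n1 stuck-at-0: n1=0 [stuck-at-0], n2=1, n3=1, n4=0, n5=1 → Y1=1, Y2=1 — matches
Only n1 stuck-at-0 reproduces the observed Y1=1, Y2=1.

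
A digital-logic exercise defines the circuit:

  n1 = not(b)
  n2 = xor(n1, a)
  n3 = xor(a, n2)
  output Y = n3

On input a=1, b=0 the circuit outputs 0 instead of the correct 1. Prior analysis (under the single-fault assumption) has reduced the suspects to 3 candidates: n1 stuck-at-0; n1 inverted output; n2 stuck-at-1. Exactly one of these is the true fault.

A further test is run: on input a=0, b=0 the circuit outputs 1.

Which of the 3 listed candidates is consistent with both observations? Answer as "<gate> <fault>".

n2 stuck-at-1

Evaluate each candidate on input a=0, b=0:
  n1 stuck-at-0: n1=0 [stuck-at-0], n2=0, n3=0 → 0 — eliminated
  n1 inverted output: n1=0 [inverted output], n2=0, n3=0 → 0 — eliminated
  n2 stuck-at-1: n1=1, n2=1 [stuck-at-1], n3=1 → 1 — matches
Only n2 stuck-at-1 reproduces the observed 1.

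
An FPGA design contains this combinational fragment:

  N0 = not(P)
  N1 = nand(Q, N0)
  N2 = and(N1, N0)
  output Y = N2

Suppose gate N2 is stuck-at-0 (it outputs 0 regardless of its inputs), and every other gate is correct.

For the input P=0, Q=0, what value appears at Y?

Propagate with N2 forced: N0=1, N1=1, N2=0 [stuck-at-0].
So Y = 0. (Without the fault it would be 1.)

0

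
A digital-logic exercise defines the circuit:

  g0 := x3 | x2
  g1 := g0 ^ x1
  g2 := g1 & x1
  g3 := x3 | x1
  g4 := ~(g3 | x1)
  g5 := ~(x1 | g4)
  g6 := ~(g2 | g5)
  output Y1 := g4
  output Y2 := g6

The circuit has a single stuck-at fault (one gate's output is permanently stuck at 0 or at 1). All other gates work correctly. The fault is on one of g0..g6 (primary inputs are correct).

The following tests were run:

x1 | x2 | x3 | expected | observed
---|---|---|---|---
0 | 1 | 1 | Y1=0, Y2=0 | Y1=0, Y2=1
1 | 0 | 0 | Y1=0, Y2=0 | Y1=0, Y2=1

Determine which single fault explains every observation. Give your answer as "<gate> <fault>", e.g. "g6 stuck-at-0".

Fault-free values for test 1 (x1=0, x2=1, x3=1): g0=1, g1=1, g2=0, g3=1, g4=0, g5=1, g6=0, giving Y1=0, Y2=0. Observed Y1=0, Y2=1.
Test 1: faults giving observed Y1=0, Y2=1 are {g5 stuck-at-0, g6 stuck-at-1}.
Test 2 (x1=1, x2=0, x3=0): fault-free g0=0, g1=1, g2=1, g3=1, g4=0, g5=0, g6=0 → Y1=0, Y2=0; observed Y1=0, Y2=1. Eliminates g5 stuck-at-0.
Only g6 stuck-at-1 is consistent with every test.

g6 stuck-at-1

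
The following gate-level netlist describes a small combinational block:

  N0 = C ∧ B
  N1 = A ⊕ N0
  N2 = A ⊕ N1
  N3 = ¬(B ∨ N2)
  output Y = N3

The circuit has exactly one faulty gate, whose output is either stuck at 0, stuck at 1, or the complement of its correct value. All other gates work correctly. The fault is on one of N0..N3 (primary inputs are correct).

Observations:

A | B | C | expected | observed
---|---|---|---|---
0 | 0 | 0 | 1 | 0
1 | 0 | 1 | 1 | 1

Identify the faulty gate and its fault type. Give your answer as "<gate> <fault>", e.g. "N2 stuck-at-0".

N1 stuck-at-1

Fault-free values for test 1 (A=0, B=0, C=0): N0=0, N1=0, N2=0, N3=1, giving Y=1. Observed 0.
Test 1: faults giving observed 0 are {N0 stuck-at-1, N0 inverted output, N1 stuck-at-1, N1 inverted output, N2 stuck-at-1, N2 inverted output, N3 stuck-at-0, N3 inverted output}.
Test 2 (A=1, B=0, C=1): fault-free N0=0, N1=1, N2=0, N3=1 → 1; observed 1. Eliminates N0 stuck-at-1, N0 inverted output, N1 inverted output, N2 stuck-at-1, N2 inverted output, N3 stuck-at-0, N3 inverted output.
Only N1 stuck-at-1 is consistent with every test.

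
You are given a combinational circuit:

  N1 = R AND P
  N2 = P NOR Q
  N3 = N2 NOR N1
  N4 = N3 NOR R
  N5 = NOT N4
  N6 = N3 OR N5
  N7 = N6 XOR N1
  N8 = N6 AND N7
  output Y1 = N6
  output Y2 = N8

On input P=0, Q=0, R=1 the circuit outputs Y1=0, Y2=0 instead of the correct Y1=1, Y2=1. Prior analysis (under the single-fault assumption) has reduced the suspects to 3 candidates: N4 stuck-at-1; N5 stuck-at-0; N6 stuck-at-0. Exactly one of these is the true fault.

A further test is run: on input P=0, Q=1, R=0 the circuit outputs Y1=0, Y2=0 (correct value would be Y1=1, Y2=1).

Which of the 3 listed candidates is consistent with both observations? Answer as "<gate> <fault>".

Evaluate each candidate on input P=0, Q=1, R=0:
  N4 stuck-at-1: N1=0, N2=0, N3=1, N4=1 [stuck-at-1], N5=0, N6=1, N7=1, N8=1 → Y1=1, Y2=1 — eliminated
  N5 stuck-at-0: N1=0, N2=0, N3=1, N4=0, N5=0 [stuck-at-0], N6=1, N7=1, N8=1 → Y1=1, Y2=1 — eliminated
  N6 stuck-at-0: N1=0, N2=0, N3=1, N4=0, N5=1, N6=0 [stuck-at-0], N7=0, N8=0 → Y1=0, Y2=0 — matches
Only N6 stuck-at-0 reproduces the observed Y1=0, Y2=0.

N6 stuck-at-0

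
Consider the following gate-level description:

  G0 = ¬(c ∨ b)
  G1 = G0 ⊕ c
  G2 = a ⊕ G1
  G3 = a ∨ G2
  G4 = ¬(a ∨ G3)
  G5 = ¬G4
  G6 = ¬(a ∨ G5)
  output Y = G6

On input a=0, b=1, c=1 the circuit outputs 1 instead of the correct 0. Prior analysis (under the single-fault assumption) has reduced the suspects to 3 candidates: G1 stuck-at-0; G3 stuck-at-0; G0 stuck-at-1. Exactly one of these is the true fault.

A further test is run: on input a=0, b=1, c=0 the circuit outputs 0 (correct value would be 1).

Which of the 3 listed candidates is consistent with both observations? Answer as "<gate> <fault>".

Evaluate each candidate on input a=0, b=1, c=0:
  G1 stuck-at-0: G0=0, G1=0 [stuck-at-0], G2=0, G3=0, G4=1, G5=0, G6=1 → 1 — eliminated
  G3 stuck-at-0: G0=0, G1=0, G2=0, G3=0 [stuck-at-0], G4=1, G5=0, G6=1 → 1 — eliminated
  G0 stuck-at-1: G0=1 [stuck-at-1], G1=1, G2=1, G3=1, G4=0, G5=1, G6=0 → 0 — matches
Only G0 stuck-at-1 reproduces the observed 0.

G0 stuck-at-1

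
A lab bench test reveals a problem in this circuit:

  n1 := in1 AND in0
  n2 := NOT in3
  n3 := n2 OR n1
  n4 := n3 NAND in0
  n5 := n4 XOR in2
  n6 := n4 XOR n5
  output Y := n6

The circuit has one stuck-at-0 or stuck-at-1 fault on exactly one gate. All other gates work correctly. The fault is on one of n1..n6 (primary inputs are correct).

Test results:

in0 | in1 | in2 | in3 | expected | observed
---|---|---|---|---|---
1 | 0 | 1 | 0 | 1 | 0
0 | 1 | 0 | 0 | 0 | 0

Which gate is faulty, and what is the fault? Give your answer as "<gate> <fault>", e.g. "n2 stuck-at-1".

Fault-free values for test 1 (in0=1, in1=0, in2=1, in3=0): n1=0, n2=1, n3=1, n4=0, n5=1, n6=1, giving Y=1. Observed 0.
Test 1: faults giving observed 0 are {n5 stuck-at-0, n6 stuck-at-0}.
Test 2 (in0=0, in1=1, in2=0, in3=0): fault-free n1=0, n2=1, n3=1, n4=1, n5=1, n6=0 → 0; observed 0. Eliminates n5 stuck-at-0.
Only n6 stuck-at-0 is consistent with every test.

n6 stuck-at-0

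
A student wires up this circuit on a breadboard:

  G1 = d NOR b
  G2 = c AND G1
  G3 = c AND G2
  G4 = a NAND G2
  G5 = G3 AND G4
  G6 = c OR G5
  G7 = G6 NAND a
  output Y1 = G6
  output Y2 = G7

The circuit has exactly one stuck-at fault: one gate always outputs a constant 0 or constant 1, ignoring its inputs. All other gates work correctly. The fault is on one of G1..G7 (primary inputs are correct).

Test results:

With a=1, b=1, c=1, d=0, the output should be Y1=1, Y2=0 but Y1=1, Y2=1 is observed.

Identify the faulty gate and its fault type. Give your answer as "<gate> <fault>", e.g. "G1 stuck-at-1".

Fault-free values for test 1 (a=1, b=1, c=1, d=0): G1=0, G2=0, G3=0, G4=1, G5=0, G6=1, G7=0, giving Y1=1, Y2=0. Observed Y1=1, Y2=1.
Test 1: faults giving observed Y1=1, Y2=1 are {G7 stuck-at-1}.
Only G7 stuck-at-1 is consistent with every test.

G7 stuck-at-1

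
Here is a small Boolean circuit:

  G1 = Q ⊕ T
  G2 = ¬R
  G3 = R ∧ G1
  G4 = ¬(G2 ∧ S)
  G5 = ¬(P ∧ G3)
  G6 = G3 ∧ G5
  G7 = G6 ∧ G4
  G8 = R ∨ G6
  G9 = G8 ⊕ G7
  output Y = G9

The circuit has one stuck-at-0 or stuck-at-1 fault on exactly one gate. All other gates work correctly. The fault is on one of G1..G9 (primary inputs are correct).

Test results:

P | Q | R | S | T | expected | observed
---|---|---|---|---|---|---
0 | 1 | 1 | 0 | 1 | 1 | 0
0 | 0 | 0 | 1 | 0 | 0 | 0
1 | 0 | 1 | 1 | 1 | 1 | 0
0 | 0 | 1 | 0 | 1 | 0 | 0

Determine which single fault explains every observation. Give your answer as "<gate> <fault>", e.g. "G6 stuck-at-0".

G9 stuck-at-0

Fault-free values for test 1 (P=0, Q=1, R=1, S=0, T=1): G1=0, G2=0, G3=0, G4=1, G5=1, G6=0, G7=0, G8=1, G9=1, giving Y=1. Observed 0.
Test 1: faults giving observed 0 are {G1 stuck-at-1, G3 stuck-at-1, G6 stuck-at-1, G7 stuck-at-1, G8 stuck-at-0, G9 stuck-at-0}.
Test 2 (P=0, Q=0, R=0, S=1, T=0): fault-free G1=0, G2=1, G3=0, G4=0, G5=1, G6=0, G7=0, G8=0, G9=0 → 0; observed 0. Eliminates G3 stuck-at-1, G6 stuck-at-1, G7 stuck-at-1.
Test 3 (P=1, Q=0, R=1, S=1, T=1): fault-free G1=1, G2=0, G3=1, G4=1, G5=0, G6=0, G7=0, G8=1, G9=1 → 1; observed 0. Eliminates G1 stuck-at-1.
Test 4 (P=0, Q=0, R=1, S=0, T=1): fault-free G1=1, G2=0, G3=1, G4=1, G5=1, G6=1, G7=1, G8=1, G9=0 → 0; observed 0. Eliminates G8 stuck-at-0.
Only G9 stuck-at-0 is consistent with every test.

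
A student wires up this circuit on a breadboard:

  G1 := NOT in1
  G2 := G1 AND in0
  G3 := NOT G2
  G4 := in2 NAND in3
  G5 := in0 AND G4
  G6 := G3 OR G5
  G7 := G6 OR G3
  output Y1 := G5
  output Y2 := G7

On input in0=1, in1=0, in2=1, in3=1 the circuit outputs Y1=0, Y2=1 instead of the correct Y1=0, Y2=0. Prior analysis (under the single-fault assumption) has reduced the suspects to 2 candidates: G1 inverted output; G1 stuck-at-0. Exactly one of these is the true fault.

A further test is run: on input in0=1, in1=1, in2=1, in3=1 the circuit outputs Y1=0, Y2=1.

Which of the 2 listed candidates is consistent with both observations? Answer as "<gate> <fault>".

G1 stuck-at-0

Evaluate each candidate on input in0=1, in1=1, in2=1, in3=1:
  G1 inverted output: G1=1 [inverted output], G2=1, G3=0, G4=0, G5=0, G6=0, G7=0 → Y1=0, Y2=0 — eliminated
  G1 stuck-at-0: G1=0 [stuck-at-0], G2=0, G3=1, G4=0, G5=0, G6=1, G7=1 → Y1=0, Y2=1 — matches
Only G1 stuck-at-0 reproduces the observed Y1=0, Y2=1.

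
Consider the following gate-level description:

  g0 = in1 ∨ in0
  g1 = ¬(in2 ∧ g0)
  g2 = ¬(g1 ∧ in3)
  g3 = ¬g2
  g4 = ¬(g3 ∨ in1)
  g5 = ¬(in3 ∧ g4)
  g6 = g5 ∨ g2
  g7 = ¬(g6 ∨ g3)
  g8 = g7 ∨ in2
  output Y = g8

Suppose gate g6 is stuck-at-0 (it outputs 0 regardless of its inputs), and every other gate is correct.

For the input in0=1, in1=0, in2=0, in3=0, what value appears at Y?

Propagate with g6 forced: g0=1, g1=1, g2=1, g3=0, g4=1, g5=1, g6=0 [stuck-at-0], g7=1, g8=1.
So Y = 1. (Without the fault it would be 0.)

1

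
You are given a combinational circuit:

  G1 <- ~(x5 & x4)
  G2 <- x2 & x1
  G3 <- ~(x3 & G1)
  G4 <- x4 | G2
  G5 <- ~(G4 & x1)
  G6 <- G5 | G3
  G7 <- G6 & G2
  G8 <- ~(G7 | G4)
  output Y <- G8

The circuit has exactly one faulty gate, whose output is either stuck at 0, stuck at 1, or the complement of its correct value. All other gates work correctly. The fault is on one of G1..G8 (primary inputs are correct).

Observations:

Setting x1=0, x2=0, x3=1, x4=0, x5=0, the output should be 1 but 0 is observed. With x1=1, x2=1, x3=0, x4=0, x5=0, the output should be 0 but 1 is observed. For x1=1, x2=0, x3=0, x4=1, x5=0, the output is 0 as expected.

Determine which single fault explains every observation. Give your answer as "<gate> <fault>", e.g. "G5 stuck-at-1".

G2 inverted output

Fault-free values for test 1 (x1=0, x2=0, x3=1, x4=0, x5=0): G1=1, G2=0, G3=0, G4=0, G5=1, G6=1, G7=0, G8=1, giving Y=1. Observed 0.
Test 1: faults giving observed 0 are {G2 stuck-at-1, G2 inverted output, G4 stuck-at-1, G4 inverted output, G7 stuck-at-1, G7 inverted output, G8 stuck-at-0, G8 inverted output}.
Test 2 (x1=1, x2=1, x3=0, x4=0, x5=0): fault-free G1=1, G2=1, G3=1, G4=1, G5=0, G6=1, G7=1, G8=0 → 0; observed 1. Eliminates G2 stuck-at-1, G4 stuck-at-1, G4 inverted output, G7 stuck-at-1, G7 inverted output, G8 stuck-at-0.
Test 3 (x1=1, x2=0, x3=0, x4=1, x5=0): fault-free G1=1, G2=0, G3=1, G4=1, G5=0, G6=1, G7=0, G8=0 → 0; observed 0. Eliminates G8 inverted output.
Only G2 inverted output is consistent with every test.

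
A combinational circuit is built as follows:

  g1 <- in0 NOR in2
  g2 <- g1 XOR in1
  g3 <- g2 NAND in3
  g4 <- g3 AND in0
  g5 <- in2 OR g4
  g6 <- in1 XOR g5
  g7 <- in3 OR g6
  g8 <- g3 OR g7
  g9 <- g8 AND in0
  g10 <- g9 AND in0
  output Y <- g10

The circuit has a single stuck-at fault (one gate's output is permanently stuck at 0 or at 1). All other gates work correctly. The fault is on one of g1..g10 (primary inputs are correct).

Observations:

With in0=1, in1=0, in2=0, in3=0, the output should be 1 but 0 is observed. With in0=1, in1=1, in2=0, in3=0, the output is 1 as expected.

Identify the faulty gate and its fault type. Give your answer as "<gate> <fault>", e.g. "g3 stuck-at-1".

Fault-free values for test 1 (in0=1, in1=0, in2=0, in3=0): g1=0, g2=0, g3=1, g4=1, g5=1, g6=1, g7=1, g8=1, g9=1, g10=1, giving Y=1. Observed 0.
Test 1: faults giving observed 0 are {g3 stuck-at-0, g8 stuck-at-0, g9 stuck-at-0, g10 stuck-at-0}.
Test 2 (in0=1, in1=1, in2=0, in3=0): fault-free g1=0, g2=1, g3=1, g4=1, g5=1, g6=0, g7=0, g8=1, g9=1, g10=1 → 1; observed 1. Eliminates g8 stuck-at-0, g9 stuck-at-0, g10 stuck-at-0.
Only g3 stuck-at-0 is consistent with every test.

g3 stuck-at-0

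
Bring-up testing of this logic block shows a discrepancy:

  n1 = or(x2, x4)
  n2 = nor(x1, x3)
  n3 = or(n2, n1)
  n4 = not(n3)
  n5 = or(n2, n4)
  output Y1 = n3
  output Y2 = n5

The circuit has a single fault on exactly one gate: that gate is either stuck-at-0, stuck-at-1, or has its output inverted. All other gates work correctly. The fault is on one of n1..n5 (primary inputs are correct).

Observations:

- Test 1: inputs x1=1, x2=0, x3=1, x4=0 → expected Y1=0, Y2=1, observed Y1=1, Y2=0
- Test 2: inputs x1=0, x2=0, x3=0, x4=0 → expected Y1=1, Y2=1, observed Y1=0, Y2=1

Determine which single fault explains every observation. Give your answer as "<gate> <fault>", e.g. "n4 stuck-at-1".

Fault-free values for test 1 (x1=1, x2=0, x3=1, x4=0): n1=0, n2=0, n3=0, n4=1, n5=1, giving Y1=0, Y2=1. Observed Y1=1, Y2=0.
Test 1: faults giving observed Y1=1, Y2=0 are {n1 stuck-at-1, n1 inverted output, n3 stuck-at-1, n3 inverted output}.
Test 2 (x1=0, x2=0, x3=0, x4=0): fault-free n1=0, n2=1, n3=1, n4=0, n5=1 → Y1=1, Y2=1; observed Y1=0, Y2=1. Eliminates n1 stuck-at-1, n1 inverted output, n3 stuck-at-1.
Only n3 inverted output is consistent with every test.

n3 inverted output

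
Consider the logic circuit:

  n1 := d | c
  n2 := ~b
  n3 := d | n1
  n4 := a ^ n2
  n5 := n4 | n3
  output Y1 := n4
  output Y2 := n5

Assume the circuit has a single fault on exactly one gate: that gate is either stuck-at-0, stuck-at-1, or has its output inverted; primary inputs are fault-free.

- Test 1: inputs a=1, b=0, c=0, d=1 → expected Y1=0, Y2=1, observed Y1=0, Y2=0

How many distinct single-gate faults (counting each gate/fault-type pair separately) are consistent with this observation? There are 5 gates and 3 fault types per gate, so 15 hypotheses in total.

Fault-free: n1=1, n2=1, n3=1, n4=0, n5=1 → Y1=0, Y2=1. Observed Y1=0, Y2=0.
  n1: none of the 3 fault types match ✗
  n2: none of the 3 fault types match ✗
  n3: stuck-at-0, inverted output ✓; others ✗
  n4: none of the 3 fault types match ✗
  n5: stuck-at-0, inverted output ✓; others ✗
Consistent faults: {n3 stuck-at-0, n3 inverted output, n5 stuck-at-0, n5 inverted output} — 4 in all.

4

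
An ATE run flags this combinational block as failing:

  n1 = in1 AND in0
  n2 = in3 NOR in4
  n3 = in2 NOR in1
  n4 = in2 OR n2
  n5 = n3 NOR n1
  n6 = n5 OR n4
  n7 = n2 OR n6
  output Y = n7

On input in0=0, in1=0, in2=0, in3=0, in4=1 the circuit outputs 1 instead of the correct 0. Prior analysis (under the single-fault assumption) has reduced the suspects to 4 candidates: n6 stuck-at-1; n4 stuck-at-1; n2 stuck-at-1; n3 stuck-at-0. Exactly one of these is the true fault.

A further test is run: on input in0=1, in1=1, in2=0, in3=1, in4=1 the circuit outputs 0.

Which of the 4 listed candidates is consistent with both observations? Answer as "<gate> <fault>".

n3 stuck-at-0

Evaluate each candidate on input in0=1, in1=1, in2=0, in3=1, in4=1:
  n6 stuck-at-1: n1=1, n2=0, n3=0, n4=0, n5=0, n6=1 [stuck-at-1], n7=1 → 1 — eliminated
  n4 stuck-at-1: n1=1, n2=0, n3=0, n4=1 [stuck-at-1], n5=0, n6=1, n7=1 → 1 — eliminated
  n2 stuck-at-1: n1=1, n2=1 [stuck-at-1], n3=0, n4=1, n5=0, n6=1, n7=1 → 1 — eliminated
  n3 stuck-at-0: n1=1, n2=0, n3=0 [stuck-at-0], n4=0, n5=0, n6=0, n7=0 → 0 — matches
Only n3 stuck-at-0 reproduces the observed 0.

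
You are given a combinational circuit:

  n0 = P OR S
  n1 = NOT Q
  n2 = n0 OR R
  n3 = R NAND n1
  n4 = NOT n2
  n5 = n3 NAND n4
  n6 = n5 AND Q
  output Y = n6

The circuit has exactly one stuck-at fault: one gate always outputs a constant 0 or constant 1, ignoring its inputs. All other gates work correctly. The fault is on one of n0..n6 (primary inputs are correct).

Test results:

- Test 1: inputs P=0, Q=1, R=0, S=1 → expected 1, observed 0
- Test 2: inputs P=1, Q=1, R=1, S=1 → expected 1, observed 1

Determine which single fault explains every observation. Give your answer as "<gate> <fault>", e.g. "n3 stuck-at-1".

n0 stuck-at-0

Fault-free values for test 1 (P=0, Q=1, R=0, S=1): n0=1, n1=0, n2=1, n3=1, n4=0, n5=1, n6=1, giving Y=1. Observed 0.
Test 1: faults giving observed 0 are {n0 stuck-at-0, n2 stuck-at-0, n4 stuck-at-1, n5 stuck-at-0, n6 stuck-at-0}.
Test 2 (P=1, Q=1, R=1, S=1): fault-free n0=1, n1=0, n2=1, n3=1, n4=0, n5=1, n6=1 → 1; observed 1. Eliminates n2 stuck-at-0, n4 stuck-at-1, n5 stuck-at-0, n6 stuck-at-0.
Only n0 stuck-at-0 is consistent with every test.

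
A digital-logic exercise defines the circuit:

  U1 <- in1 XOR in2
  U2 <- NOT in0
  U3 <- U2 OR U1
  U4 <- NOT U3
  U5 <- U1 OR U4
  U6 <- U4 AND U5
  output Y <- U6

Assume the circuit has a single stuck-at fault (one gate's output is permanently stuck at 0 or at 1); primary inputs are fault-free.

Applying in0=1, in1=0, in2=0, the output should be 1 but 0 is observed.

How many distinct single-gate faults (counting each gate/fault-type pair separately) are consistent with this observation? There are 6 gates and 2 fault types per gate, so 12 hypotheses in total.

Fault-free: U1=0, U2=0, U3=0, U4=1, U5=1, U6=1 → 1. Observed 0.
  U1 stuck-at-0: output 1 ✗
  U1 stuck-at-1: output 0 ✓
  U2 stuck-at-0: output 1 ✗
  U2 stuck-at-1: output 0 ✓
  U3 stuck-at-0: output 1 ✗
  U3 stuck-at-1: output 0 ✓
  U4 stuck-at-0: output 0 ✓
  U4 stuck-at-1: output 1 ✗
  U5 stuck-at-0: output 0 ✓
  U5 stuck-at-1: output 1 ✗
  U6 stuck-at-0: output 0 ✓
  U6 stuck-at-1: output 1 ✗
Consistent faults: {U1 stuck-at-1, U2 stuck-at-1, U3 stuck-at-1, U4 stuck-at-0, U5 stuck-at-0, U6 stuck-at-0} — 6 in all.

6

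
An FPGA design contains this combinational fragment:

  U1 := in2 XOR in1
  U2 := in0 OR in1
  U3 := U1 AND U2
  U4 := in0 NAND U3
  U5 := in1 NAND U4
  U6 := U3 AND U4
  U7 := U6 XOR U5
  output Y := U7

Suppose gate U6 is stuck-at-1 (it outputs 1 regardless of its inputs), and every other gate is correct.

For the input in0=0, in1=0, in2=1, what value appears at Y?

0

Propagate with U6 forced: U1=1, U2=0, U3=0, U4=1, U5=1, U6=1 [stuck-at-1], U7=0.
So Y = 0. (Without the fault it would be 1.)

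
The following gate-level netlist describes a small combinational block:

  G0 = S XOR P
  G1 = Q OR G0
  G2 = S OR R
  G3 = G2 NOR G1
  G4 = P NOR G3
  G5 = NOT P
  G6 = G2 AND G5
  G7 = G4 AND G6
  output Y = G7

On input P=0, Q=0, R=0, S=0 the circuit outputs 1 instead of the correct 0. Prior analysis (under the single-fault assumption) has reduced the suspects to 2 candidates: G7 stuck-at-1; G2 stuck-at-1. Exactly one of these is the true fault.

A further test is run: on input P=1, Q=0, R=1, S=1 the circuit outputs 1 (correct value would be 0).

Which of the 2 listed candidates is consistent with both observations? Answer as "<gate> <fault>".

G7 stuck-at-1

Evaluate each candidate on input P=1, Q=0, R=1, S=1:
  G7 stuck-at-1: G0=0, G1=0, G2=1, G3=0, G4=0, G5=0, G6=0, G7=1 [stuck-at-1] → 1 — matches
  G2 stuck-at-1: G0=0, G1=0, G2=1 [stuck-at-1], G3=0, G4=0, G5=0, G6=0, G7=0 → 0 — eliminated
Only G7 stuck-at-1 reproduces the observed 1.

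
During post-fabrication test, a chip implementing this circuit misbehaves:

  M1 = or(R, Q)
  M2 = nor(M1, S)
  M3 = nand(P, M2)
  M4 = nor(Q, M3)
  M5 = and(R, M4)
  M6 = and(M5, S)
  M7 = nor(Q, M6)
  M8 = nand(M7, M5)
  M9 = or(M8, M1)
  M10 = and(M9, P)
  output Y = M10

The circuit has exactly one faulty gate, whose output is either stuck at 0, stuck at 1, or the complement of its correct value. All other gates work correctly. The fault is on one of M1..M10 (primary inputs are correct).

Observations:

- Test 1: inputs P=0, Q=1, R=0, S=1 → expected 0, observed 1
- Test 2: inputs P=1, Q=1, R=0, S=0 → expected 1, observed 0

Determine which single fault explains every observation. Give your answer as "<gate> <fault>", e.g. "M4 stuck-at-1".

M10 inverted output

Fault-free values for test 1 (P=0, Q=1, R=0, S=1): M1=1, M2=0, M3=1, M4=0, M5=0, M6=0, M7=0, M8=1, M9=1, M10=0, giving Y=0. Observed 1.
Test 1: faults giving observed 1 are {M10 stuck-at-1, M10 inverted output}.
Test 2 (P=1, Q=1, R=0, S=0): fault-free M1=1, M2=0, M3=1, M4=0, M5=0, M6=0, M7=0, M8=1, M9=1, M10=1 → 1; observed 0. Eliminates M10 stuck-at-1.
Only M10 inverted output is consistent with every test.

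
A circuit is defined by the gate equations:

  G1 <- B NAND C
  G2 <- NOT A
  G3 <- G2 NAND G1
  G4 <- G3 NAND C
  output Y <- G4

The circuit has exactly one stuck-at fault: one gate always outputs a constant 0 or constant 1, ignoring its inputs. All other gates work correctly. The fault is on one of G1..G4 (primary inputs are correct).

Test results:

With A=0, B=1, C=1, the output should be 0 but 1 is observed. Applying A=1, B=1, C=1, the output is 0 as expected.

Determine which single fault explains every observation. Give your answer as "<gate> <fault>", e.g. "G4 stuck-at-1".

Fault-free values for test 1 (A=0, B=1, C=1): G1=0, G2=1, G3=1, G4=0, giving Y=0. Observed 1.
Test 1: faults giving observed 1 are {G1 stuck-at-1, G3 stuck-at-0, G4 stuck-at-1}.
Test 2 (A=1, B=1, C=1): fault-free G1=0, G2=0, G3=1, G4=0 → 0; observed 0. Eliminates G3 stuck-at-0, G4 stuck-at-1.
Only G1 stuck-at-1 is consistent with every test.

G1 stuck-at-1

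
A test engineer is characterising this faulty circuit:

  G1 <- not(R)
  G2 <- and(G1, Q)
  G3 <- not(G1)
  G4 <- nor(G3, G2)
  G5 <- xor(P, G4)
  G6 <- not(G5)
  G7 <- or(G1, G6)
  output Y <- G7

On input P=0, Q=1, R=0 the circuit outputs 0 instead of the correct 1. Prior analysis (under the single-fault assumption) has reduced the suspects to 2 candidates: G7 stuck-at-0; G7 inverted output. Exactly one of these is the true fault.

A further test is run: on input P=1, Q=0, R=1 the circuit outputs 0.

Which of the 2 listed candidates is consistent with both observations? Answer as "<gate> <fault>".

G7 stuck-at-0

Evaluate each candidate on input P=1, Q=0, R=1:
  G7 stuck-at-0: G1=0, G2=0, G3=1, G4=0, G5=1, G6=0, G7=0 [stuck-at-0] → 0 — matches
  G7 inverted output: G1=0, G2=0, G3=1, G4=0, G5=1, G6=0, G7=1 [inverted output] → 1 — eliminated
Only G7 stuck-at-0 reproduces the observed 0.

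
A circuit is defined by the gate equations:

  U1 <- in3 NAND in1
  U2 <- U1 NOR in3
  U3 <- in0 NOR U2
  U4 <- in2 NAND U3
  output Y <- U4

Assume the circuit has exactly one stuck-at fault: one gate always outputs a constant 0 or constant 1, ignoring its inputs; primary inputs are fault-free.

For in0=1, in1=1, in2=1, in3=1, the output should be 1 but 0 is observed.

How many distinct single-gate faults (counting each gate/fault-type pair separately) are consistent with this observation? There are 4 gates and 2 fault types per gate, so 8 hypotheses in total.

2

Fault-free: U1=0, U2=0, U3=0, U4=1 → 1. Observed 0.
  U1 stuck-at-0: output 1 ✗
  U1 stuck-at-1: output 1 ✗
  U2 stuck-at-0: output 1 ✗
  U2 stuck-at-1: output 1 ✗
  U3 stuck-at-0: output 1 ✗
  U3 stuck-at-1: output 0 ✓
  U4 stuck-at-0: output 0 ✓
  U4 stuck-at-1: output 1 ✗
Consistent faults: {U3 stuck-at-1, U4 stuck-at-0} — 2 in all.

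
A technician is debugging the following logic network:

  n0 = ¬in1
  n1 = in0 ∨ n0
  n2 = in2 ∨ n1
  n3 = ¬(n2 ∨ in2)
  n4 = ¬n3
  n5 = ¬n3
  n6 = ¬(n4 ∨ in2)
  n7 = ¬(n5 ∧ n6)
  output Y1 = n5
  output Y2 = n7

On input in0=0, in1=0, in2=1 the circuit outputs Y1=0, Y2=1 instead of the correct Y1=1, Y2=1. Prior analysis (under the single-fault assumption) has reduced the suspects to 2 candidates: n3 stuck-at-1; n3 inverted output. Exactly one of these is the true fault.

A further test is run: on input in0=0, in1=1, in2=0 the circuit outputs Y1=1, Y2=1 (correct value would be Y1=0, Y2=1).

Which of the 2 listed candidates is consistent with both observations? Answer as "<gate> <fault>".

Evaluate each candidate on input in0=0, in1=1, in2=0:
  n3 stuck-at-1: n0=0, n1=0, n2=0, n3=1 [stuck-at-1], n4=0, n5=0, n6=1, n7=1 → Y1=0, Y2=1 — eliminated
  n3 inverted output: n0=0, n1=0, n2=0, n3=0 [inverted output], n4=1, n5=1, n6=0, n7=1 → Y1=1, Y2=1 — matches
Only n3 inverted output reproduces the observed Y1=1, Y2=1.

n3 inverted output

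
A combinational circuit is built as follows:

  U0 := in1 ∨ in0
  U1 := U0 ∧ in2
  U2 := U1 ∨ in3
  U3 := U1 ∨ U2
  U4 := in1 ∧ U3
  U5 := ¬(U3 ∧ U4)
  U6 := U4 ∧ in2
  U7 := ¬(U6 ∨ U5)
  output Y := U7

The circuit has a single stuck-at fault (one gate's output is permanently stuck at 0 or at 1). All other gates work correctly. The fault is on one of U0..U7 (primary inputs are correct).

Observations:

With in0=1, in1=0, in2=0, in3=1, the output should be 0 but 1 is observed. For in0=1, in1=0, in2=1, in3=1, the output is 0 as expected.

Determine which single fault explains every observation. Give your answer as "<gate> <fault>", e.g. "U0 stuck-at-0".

Fault-free values for test 1 (in0=1, in1=0, in2=0, in3=1): U0=1, U1=0, U2=1, U3=1, U4=0, U5=1, U6=0, U7=0, giving Y=0. Observed 1.
Test 1: faults giving observed 1 are {U4 stuck-at-1, U5 stuck-at-0, U7 stuck-at-1}.
Test 2 (in0=1, in1=0, in2=1, in3=1): fault-free U0=1, U1=1, U2=1, U3=1, U4=0, U5=1, U6=0, U7=0 → 0; observed 0. Eliminates U5 stuck-at-0, U7 stuck-at-1.
Only U4 stuck-at-1 is consistent with every test.

U4 stuck-at-1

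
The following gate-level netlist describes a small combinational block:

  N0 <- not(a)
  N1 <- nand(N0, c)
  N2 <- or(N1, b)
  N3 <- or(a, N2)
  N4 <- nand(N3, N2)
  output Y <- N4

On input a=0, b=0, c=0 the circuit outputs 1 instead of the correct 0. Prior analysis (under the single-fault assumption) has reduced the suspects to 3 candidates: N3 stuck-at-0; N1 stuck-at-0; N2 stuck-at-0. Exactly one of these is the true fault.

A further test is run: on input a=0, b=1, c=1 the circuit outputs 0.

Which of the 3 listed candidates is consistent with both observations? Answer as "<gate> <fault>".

N1 stuck-at-0

Evaluate each candidate on input a=0, b=1, c=1:
  N3 stuck-at-0: N0=1, N1=0, N2=1, N3=0 [stuck-at-0], N4=1 → 1 — eliminated
  N1 stuck-at-0: N0=1, N1=0 [stuck-at-0], N2=1, N3=1, N4=0 → 0 — matches
  N2 stuck-at-0: N0=1, N1=0, N2=0 [stuck-at-0], N3=0, N4=1 → 1 — eliminated
Only N1 stuck-at-0 reproduces the observed 0.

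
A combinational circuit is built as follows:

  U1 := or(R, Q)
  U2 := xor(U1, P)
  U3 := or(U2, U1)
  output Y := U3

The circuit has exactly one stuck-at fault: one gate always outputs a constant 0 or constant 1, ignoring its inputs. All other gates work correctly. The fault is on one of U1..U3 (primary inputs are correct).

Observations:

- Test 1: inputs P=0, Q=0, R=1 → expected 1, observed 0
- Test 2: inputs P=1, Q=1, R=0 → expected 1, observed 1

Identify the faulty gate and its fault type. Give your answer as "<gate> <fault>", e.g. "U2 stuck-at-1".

U1 stuck-at-0

Fault-free values for test 1 (P=0, Q=0, R=1): U1=1, U2=1, U3=1, giving Y=1. Observed 0.
Test 1: faults giving observed 0 are {U1 stuck-at-0, U3 stuck-at-0}.
Test 2 (P=1, Q=1, R=0): fault-free U1=1, U2=0, U3=1 → 1; observed 1. Eliminates U3 stuck-at-0.
Only U1 stuck-at-0 is consistent with every test.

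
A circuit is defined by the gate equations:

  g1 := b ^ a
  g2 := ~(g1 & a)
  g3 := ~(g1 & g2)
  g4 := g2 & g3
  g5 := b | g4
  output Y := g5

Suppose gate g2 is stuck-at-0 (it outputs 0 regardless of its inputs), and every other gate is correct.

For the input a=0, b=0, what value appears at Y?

Propagate with g2 forced: g1=0, g2=0 [stuck-at-0], g3=1, g4=0, g5=0.
So Y = 0. (Without the fault it would be 1.)

0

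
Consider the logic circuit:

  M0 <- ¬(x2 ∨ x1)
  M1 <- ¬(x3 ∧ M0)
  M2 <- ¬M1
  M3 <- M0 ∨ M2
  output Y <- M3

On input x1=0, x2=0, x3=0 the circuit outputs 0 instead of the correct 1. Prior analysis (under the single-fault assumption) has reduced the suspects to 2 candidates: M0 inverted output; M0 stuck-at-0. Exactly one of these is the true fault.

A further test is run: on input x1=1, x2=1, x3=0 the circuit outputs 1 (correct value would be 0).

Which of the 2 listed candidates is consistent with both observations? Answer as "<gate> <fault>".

Evaluate each candidate on input x1=1, x2=1, x3=0:
  M0 inverted output: M0=1 [inverted output], M1=1, M2=0, M3=1 → 1 — matches
  M0 stuck-at-0: M0=0 [stuck-at-0], M1=1, M2=0, M3=0 → 0 — eliminated
Only M0 inverted output reproduces the observed 1.

M0 inverted output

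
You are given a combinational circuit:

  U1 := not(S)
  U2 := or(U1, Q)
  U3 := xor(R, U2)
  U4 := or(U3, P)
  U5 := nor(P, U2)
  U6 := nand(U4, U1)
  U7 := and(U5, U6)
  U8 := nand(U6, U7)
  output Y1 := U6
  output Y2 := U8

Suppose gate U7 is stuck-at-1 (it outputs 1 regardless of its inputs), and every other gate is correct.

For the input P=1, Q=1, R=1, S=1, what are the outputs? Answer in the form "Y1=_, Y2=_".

Propagate with U7 forced: U1=0, U2=1, U3=0, U4=1, U5=0, U6=1, U7=1 [stuck-at-1], U8=0.
So the outputs are Y1=1, Y2=0. (Without the fault they would be Y1=1, Y2=1.)

Y1=1, Y2=0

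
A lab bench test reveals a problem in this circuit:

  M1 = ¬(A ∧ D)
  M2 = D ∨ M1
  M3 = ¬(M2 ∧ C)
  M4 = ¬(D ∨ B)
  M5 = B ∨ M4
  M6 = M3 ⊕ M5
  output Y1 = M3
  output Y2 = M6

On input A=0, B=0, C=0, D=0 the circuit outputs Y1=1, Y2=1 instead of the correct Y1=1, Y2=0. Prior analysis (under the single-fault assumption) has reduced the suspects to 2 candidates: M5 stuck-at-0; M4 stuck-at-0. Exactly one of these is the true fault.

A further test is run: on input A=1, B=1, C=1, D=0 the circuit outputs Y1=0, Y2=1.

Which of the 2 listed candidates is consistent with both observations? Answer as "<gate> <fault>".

Evaluate each candidate on input A=1, B=1, C=1, D=0:
  M5 stuck-at-0: M1=1, M2=1, M3=0, M4=0, M5=0 [stuck-at-0], M6=0 → Y1=0, Y2=0 — eliminated
  M4 stuck-at-0: M1=1, M2=1, M3=0, M4=0 [stuck-at-0], M5=1, M6=1 → Y1=0, Y2=1 — matches
Only M4 stuck-at-0 reproduces the observed Y1=0, Y2=1.

M4 stuck-at-0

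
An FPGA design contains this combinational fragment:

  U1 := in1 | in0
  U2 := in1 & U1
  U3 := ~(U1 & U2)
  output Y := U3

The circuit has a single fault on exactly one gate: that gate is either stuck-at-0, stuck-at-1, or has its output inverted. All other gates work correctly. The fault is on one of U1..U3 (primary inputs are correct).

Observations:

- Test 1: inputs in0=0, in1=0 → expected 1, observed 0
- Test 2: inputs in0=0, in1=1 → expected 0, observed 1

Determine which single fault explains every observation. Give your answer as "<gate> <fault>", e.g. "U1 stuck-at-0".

U3 inverted output

Fault-free values for test 1 (in0=0, in1=0): U1=0, U2=0, U3=1, giving Y=1. Observed 0.
Test 1: faults giving observed 0 are {U3 stuck-at-0, U3 inverted output}.
Test 2 (in0=0, in1=1): fault-free U1=1, U2=1, U3=0 → 0; observed 1. Eliminates U3 stuck-at-0.
Only U3 inverted output is consistent with every test.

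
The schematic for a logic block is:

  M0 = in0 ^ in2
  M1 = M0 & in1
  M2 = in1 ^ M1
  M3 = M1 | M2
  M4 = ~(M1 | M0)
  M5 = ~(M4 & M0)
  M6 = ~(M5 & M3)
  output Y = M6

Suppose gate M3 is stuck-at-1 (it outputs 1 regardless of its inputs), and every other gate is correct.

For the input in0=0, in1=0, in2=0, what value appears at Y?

0

Propagate with M3 forced: M0=0, M1=0, M2=0, M3=1 [stuck-at-1], M4=1, M5=1, M6=0.
So Y = 0. (Without the fault it would be 1.)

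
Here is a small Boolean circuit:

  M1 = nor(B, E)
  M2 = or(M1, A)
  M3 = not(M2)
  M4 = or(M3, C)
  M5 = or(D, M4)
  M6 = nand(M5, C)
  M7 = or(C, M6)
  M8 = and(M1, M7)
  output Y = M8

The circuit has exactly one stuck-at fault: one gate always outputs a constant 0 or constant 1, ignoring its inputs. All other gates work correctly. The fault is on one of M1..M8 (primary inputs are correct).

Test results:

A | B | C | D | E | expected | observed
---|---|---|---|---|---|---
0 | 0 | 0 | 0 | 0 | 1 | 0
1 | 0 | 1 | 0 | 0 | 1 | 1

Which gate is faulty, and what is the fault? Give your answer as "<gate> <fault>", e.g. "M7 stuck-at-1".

Fault-free values for test 1 (A=0, B=0, C=0, D=0, E=0): M1=1, M2=1, M3=0, M4=0, M5=0, M6=1, M7=1, M8=1, giving Y=1. Observed 0.
Test 1: faults giving observed 0 are {M1 stuck-at-0, M6 stuck-at-0, M7 stuck-at-0, M8 stuck-at-0}.
Test 2 (A=1, B=0, C=1, D=0, E=0): fault-free M1=1, M2=1, M3=0, M4=1, M5=1, M6=0, M7=1, M8=1 → 1; observed 1. Eliminates M1 stuck-at-0, M7 stuck-at-0, M8 stuck-at-0.
Only M6 stuck-at-0 is consistent with every test.

M6 stuck-at-0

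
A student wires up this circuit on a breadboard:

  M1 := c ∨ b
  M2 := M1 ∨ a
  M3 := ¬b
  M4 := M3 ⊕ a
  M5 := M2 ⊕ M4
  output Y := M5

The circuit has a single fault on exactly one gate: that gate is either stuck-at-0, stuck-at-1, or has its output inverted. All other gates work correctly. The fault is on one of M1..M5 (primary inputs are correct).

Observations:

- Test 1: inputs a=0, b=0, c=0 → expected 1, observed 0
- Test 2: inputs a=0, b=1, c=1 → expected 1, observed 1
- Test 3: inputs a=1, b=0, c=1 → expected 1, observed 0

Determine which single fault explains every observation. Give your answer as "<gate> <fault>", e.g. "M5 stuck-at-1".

M3 stuck-at-0

Fault-free values for test 1 (a=0, b=0, c=0): M1=0, M2=0, M3=1, M4=1, M5=1, giving Y=1. Observed 0.
Test 1: faults giving observed 0 are {M1 stuck-at-1, M1 inverted output, M2 stuck-at-1, M2 inverted output, M3 stuck-at-0, M3 inverted output, M4 stuck-at-0, M4 inverted output, M5 stuck-at-0, M5 inverted output}.
Test 2 (a=0, b=1, c=1): fault-free M1=1, M2=1, M3=0, M4=0, M5=1 → 1; observed 1. Eliminates M1 inverted output, M2 inverted output, M3 inverted output, M4 inverted output, M5 stuck-at-0, M5 inverted output.
Test 3 (a=1, b=0, c=1): fault-free M1=1, M2=1, M3=1, M4=0, M5=1 → 1; observed 0. Eliminates M1 stuck-at-1, M2 stuck-at-1, M4 stuck-at-0.
Only M3 stuck-at-0 is consistent with every test.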